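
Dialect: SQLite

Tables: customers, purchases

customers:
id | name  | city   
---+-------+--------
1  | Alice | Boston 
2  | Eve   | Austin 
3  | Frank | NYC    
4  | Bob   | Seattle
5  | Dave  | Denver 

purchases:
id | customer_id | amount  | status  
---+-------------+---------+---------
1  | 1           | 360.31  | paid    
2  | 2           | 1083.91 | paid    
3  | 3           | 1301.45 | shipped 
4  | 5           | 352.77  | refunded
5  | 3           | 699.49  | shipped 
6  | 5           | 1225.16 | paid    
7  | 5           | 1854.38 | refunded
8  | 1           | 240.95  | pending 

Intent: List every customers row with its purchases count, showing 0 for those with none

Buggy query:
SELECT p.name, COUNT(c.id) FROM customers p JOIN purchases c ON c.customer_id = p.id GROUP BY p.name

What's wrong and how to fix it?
Bug: INNER JOIN drops customers rows that have no matching purchases rows

Fix: Switch to LEFT JOIN to retain unmatched parent rows

Corrected query:
SELECT p.name, COUNT(c.id) FROM customers p LEFT JOIN purchases c ON c.customer_id = p.id GROUP BY p.name

Result:
name  | COUNT(c.id)
------+------------
Alice | 2          
Bob   | 0          
Dave  | 3          
Eve   | 1          
Frank | 2          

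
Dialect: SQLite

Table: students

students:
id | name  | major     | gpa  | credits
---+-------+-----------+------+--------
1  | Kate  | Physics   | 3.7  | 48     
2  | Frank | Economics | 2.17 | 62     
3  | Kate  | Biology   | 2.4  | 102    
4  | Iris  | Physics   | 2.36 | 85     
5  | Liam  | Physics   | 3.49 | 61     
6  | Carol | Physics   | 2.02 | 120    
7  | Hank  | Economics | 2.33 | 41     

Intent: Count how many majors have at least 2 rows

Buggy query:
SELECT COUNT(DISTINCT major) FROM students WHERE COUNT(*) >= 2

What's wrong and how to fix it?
Bug: WHERE filters individual rows, not groups, so a group-level COUNT is invalid there

Fix: Use a subquery that GROUPs and filters with HAVING, then count its rows

Corrected query:
SELECT COUNT(*) FROM (SELECT major FROM students GROUP BY major HAVING COUNT(*) >= 2)

Result:
COUNT(*)
--------
2       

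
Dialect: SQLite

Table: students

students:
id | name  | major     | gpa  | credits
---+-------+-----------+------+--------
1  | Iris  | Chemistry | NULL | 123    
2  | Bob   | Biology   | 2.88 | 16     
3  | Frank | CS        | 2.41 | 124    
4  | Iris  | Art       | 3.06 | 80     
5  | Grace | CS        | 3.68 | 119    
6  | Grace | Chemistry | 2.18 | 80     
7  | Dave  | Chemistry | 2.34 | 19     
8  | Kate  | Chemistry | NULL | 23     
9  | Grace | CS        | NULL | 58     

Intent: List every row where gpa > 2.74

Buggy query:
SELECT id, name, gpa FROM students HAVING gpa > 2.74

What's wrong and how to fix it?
Bug: This is a non-aggregate query (no GROUP BY, no aggregates), so in SQLite the HAVING clause is invalid here; a row-level condition belongs in WHERE

Fix: Replace HAVING with WHERE since the condition applies to individual rows

Corrected query:
SELECT id, name, gpa FROM students WHERE gpa > 2.74

Result:
id | name  | gpa 
---+-------+-----
2  | Bob   | 2.88
4  | Iris  | 3.06
5  | Grace | 3.68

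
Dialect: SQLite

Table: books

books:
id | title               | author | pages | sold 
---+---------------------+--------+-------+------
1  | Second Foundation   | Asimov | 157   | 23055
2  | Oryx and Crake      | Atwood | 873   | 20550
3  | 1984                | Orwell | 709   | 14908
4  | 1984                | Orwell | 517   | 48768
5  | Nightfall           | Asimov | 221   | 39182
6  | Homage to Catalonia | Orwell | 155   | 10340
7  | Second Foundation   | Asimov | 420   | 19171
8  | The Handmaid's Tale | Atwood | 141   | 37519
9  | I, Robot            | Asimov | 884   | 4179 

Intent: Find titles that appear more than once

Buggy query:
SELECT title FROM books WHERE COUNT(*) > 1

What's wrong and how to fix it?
Bug: WHERE can't reference COUNT(*); aggregates are computed after WHERE

Fix: GROUP BY title, then filter groups with HAVING COUNT(*) > 1

Corrected query:
SELECT title FROM books GROUP BY title HAVING COUNT(*) > 1

Result:
title            
-----------------
1984             
Second Foundation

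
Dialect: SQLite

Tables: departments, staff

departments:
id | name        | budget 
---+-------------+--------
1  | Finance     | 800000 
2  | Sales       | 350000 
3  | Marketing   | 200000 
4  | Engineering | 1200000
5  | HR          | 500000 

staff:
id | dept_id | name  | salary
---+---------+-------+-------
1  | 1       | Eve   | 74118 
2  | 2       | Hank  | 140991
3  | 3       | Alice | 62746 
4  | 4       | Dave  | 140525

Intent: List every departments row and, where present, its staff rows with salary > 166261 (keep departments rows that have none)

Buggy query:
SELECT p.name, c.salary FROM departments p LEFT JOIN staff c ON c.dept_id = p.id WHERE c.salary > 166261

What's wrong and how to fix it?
Bug: Filtering c.salary in WHERE discards the NULL rows produced by LEFT JOIN, turning it into an inner join

Fix: Move the right-table condition into the ON clause so unmatched parents are kept

Corrected query:
SELECT p.name, c.salary FROM departments p LEFT JOIN staff c ON c.dept_id = p.id AND c.salary > 166261

Result:
name        | salary
------------+-------
Finance     | NULL  
Sales       | NULL  
Marketing   | NULL  
Engineering | NULL  
HR          | NULL  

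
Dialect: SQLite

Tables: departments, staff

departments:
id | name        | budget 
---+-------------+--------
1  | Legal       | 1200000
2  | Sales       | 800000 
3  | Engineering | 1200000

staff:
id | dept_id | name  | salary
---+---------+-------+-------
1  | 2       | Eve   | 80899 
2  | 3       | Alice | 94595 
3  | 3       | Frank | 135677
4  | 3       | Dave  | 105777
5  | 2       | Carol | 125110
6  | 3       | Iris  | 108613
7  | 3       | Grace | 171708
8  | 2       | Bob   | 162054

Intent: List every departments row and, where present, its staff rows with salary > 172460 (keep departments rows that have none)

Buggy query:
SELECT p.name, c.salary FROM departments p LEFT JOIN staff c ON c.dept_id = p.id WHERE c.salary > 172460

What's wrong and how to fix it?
Bug: Filtering c.salary in WHERE discards the NULL rows produced by LEFT JOIN, turning it into an inner join

Fix: Put 'c.salary > 172460' in the JOIN's ON clause instead of WHERE

Corrected query:
SELECT p.name, c.salary FROM departments p LEFT JOIN staff c ON c.dept_id = p.id AND c.salary > 172460

Result:
name        | salary
------------+-------
Legal       | NULL  
Sales       | NULL  
Engineering | NULL  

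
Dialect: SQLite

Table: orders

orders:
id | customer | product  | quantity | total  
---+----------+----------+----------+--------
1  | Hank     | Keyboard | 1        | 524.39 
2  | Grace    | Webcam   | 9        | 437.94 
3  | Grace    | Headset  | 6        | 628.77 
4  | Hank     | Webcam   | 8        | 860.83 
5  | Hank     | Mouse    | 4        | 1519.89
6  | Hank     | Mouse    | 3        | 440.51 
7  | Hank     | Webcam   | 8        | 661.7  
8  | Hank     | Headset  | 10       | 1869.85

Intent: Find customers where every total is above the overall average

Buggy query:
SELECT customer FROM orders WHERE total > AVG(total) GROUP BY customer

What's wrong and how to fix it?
Bug: AVG() is an aggregate; it can't sit directly in WHERE

Fix: Use a subquery for AVG and a HAVING MIN(...) filter so the condition holds for every row in the group

Corrected query:
SELECT customer FROM orders GROUP BY customer HAVING MIN(total) > (SELECT AVG(total) FROM orders)

Result:
(no rows)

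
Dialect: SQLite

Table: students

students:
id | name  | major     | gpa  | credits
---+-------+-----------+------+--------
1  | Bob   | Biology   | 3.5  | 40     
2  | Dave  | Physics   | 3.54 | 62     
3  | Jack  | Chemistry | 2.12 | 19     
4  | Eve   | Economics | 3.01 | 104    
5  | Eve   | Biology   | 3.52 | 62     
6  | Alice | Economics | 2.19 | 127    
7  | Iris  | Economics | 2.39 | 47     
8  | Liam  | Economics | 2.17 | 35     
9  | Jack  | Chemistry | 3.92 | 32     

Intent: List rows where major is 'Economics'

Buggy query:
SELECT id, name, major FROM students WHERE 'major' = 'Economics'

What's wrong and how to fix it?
Bug: Single quotes denote string literals in SQL; the column name is being compared as a constant string

Fix: Reference the column as major without single quotes

Corrected query:
SELECT id, name, major FROM students WHERE major = 'Economics'

Result:
id | name  | major    
---+-------+----------
4  | Eve   | Economics
6  | Alice | Economics
7  | Iris  | Economics
8  | Liam  | Economics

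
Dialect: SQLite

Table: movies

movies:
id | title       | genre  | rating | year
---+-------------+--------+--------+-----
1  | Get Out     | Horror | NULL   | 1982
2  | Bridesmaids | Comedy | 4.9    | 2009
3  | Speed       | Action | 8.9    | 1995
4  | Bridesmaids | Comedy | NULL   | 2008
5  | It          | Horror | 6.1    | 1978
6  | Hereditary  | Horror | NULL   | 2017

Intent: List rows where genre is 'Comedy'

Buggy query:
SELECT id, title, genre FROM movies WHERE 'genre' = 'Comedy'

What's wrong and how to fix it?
Bug: Single quotes denote string literals in SQL; the column name is being compared as a constant string

Fix: Reference the column as genre without single quotes

Corrected query:
SELECT id, title, genre FROM movies WHERE genre = 'Comedy'

Result:
id | title       | genre 
---+-------------+-------
2  | Bridesmaids | Comedy
4  | Bridesmaids | Comedy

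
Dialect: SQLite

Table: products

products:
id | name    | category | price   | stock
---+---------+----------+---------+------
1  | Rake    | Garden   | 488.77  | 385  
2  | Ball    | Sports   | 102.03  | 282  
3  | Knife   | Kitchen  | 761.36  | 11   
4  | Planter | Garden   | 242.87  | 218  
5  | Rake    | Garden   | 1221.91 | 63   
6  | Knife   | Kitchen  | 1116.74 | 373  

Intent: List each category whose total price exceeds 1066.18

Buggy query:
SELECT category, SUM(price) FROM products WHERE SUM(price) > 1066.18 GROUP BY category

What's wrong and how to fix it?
Bug: WHERE runs before GROUP BY, so aggregates aren't available there

Fix: Move the aggregate condition to a HAVING clause

Corrected query:
SELECT category, SUM(price) FROM products GROUP BY category HAVING SUM(price) > 1066.18

Result:
category | SUM(price)
---------+-----------
Garden   | 1953.55   
Kitchen  | 1878.1    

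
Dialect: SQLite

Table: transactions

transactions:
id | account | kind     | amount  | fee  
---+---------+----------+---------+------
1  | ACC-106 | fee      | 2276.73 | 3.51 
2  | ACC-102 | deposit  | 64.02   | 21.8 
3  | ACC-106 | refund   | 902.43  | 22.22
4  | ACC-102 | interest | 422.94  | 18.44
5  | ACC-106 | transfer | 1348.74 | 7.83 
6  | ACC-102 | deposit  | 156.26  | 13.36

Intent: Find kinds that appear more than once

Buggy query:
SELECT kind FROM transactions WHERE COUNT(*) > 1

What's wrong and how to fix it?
Bug: WHERE can't reference COUNT(*); aggregates are computed after WHERE

Fix: GROUP BY kind, then filter groups with HAVING COUNT(*) > 1

Corrected query:
SELECT kind FROM transactions GROUP BY kind HAVING COUNT(*) > 1

Result:
kind   
-------
deposit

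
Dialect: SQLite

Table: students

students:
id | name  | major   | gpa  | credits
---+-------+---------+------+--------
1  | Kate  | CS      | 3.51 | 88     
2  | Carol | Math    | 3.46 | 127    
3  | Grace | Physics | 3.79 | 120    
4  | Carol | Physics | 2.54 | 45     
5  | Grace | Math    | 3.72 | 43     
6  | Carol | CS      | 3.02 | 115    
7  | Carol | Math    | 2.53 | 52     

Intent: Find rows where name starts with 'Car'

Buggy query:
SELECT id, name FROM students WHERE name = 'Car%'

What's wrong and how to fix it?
Bug: '=' compares the literal string including the % character; pattern matching needs LIKE

Fix: Use LIKE for wildcard pattern matching

Corrected query:
SELECT id, name FROM students WHERE name LIKE 'Car%'

Result:
id | name 
---+------
2  | Carol
4  | Carol
6  | Carol
7  | Carol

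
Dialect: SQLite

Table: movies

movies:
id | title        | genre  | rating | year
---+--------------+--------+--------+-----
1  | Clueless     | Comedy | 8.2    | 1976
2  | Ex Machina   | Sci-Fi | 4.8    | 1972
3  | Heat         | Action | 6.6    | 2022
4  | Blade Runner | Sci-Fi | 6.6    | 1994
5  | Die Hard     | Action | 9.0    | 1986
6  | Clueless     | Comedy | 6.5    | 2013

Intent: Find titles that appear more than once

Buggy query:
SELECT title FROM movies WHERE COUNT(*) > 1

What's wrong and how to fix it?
Bug: COUNT(*) is an aggregate and cannot be used in WHERE

Fix: GROUP BY title, then filter groups with HAVING COUNT(*) > 1

Corrected query:
SELECT title FROM movies GROUP BY title HAVING COUNT(*) > 1

Result:
title   
--------
Clueless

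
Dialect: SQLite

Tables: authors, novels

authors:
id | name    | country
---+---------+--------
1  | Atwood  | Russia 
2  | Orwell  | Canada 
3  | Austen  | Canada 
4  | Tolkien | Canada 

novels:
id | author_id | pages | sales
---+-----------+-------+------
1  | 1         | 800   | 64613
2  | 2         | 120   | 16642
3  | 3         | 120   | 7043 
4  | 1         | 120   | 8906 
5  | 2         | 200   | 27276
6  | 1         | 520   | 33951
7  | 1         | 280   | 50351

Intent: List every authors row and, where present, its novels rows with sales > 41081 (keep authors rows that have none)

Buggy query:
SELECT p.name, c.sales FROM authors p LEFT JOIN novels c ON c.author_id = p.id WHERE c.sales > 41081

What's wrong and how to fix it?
Bug: A WHERE condition on the right-hand table after LEFT JOIN drops unmatched parents

Fix: Move the right-table condition into the ON clause so unmatched parents are kept

Corrected query:
SELECT p.name, c.sales FROM authors p LEFT JOIN novels c ON c.author_id = p.id AND c.sales > 41081

Result:
name    | sales
--------+------
Atwood  | 50351
Atwood  | 64613
Orwell  | NULL 
Austen  | NULL 
Tolkien | NULL 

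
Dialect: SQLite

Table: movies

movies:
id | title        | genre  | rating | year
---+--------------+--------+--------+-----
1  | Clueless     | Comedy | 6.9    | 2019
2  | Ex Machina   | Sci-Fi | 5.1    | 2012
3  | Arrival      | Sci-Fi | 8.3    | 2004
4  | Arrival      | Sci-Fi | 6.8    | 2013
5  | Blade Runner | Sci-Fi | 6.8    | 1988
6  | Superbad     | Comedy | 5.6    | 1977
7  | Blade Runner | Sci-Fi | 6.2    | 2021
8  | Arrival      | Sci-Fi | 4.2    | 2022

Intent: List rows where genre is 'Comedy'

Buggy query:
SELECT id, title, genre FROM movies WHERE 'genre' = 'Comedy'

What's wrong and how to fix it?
Bug: Single quotes denote string literals in SQL; the column name is being compared as a constant string

Fix: Reference the column as genre without single quotes

Corrected query:
SELECT id, title, genre FROM movies WHERE genre = 'Comedy'

Result:
id | title    | genre 
---+----------+-------
1  | Clueless | Comedy
6  | Superbad | Comedy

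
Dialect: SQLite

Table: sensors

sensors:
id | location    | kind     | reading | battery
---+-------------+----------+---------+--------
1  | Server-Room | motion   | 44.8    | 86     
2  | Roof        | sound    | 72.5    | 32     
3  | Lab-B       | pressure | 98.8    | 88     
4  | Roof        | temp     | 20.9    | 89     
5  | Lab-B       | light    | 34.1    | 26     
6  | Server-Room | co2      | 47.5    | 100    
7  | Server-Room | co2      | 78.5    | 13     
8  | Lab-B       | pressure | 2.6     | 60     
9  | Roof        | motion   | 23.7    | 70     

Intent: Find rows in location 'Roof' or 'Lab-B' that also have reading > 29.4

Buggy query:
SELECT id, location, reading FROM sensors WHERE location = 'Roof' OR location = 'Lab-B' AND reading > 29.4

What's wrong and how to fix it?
Bug: AND binds tighter than OR, so this parses as location = 'Roof' OR (location = 'Lab-B' AND reading > 29.4)

Fix: Group the OR with parentheses (or use IN), then AND the threshold

Corrected query:
SELECT id, location, reading FROM sensors WHERE (location = 'Roof' OR location = 'Lab-B') AND reading > 29.4

Result:
id | location | reading
---+----------+--------
2  | Roof     | 72.5   
3  | Lab-B    | 98.8   
5  | Lab-B    | 34.1   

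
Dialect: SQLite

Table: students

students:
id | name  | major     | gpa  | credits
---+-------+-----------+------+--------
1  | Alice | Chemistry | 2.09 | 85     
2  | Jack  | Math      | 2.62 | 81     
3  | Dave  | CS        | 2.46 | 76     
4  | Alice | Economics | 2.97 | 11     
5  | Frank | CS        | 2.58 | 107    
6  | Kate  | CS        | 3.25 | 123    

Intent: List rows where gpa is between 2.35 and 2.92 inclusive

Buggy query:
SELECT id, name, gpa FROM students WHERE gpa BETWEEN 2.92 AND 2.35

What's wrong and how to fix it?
Bug: The bounds are reversed; BETWEEN a AND b requires a <= b to match anything

Fix: Write BETWEEN 2.35 AND 2.92

Corrected query:
SELECT id, name, gpa FROM students WHERE gpa BETWEEN 2.35 AND 2.92

Result:
id | name  | gpa 
---+-------+-----
2  | Jack  | 2.62
3  | Dave  | 2.46
5  | Frank | 2.58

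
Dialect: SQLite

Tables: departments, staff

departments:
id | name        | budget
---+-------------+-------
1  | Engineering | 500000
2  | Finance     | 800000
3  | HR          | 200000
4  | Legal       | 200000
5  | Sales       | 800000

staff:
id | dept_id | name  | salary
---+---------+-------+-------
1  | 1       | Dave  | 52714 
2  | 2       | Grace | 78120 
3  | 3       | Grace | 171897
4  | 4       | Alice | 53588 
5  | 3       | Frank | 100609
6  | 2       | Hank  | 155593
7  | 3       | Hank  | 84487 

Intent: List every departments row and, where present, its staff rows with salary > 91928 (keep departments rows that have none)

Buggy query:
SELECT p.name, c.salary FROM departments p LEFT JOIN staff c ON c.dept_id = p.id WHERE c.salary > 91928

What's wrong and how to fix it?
Bug: A WHERE condition on the right-hand table after LEFT JOIN drops unmatched parents

Fix: Put 'c.salary > 91928' in the JOIN's ON clause instead of WHERE

Corrected query:
SELECT p.name, c.salary FROM departments p LEFT JOIN staff c ON c.dept_id = p.id AND c.salary > 91928

Result:
name        | salary
------------+-------
Engineering | NULL  
Finance     | 155593
HR          | 100609
HR          | 171897
Legal       | NULL  
Sales       | NULL  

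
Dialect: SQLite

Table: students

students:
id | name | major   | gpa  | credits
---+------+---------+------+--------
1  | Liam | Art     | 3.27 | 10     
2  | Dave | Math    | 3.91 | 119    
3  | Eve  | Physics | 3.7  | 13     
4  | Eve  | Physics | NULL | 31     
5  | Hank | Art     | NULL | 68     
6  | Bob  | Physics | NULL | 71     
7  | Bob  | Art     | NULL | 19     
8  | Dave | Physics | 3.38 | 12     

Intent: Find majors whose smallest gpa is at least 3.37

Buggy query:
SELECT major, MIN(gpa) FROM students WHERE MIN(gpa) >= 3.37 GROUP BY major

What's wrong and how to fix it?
Bug: Aggregates like MIN are computed per group after WHERE runs

Fix: Replace WHERE with HAVING after the GROUP BY

Corrected query:
SELECT major, MIN(gpa) FROM students GROUP BY major HAVING MIN(gpa) >= 3.37

Result:
major   | MIN(gpa)
--------+---------
Math    | 3.91    
Physics | 3.38    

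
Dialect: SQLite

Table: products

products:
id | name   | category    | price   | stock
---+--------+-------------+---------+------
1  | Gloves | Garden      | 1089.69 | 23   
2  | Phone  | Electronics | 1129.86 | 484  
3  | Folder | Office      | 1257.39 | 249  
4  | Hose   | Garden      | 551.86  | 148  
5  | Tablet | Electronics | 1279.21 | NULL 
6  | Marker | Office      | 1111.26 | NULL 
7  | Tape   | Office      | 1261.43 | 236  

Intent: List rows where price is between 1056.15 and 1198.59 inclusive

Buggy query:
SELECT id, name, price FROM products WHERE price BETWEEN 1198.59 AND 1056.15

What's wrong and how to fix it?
Bug: The bounds are reversed; BETWEEN a AND b requires a <= b to match anything

Fix: Write BETWEEN 1056.15 AND 1198.59

Corrected query:
SELECT id, name, price FROM products WHERE price BETWEEN 1056.15 AND 1198.59

Result:
id | name   | price  
---+--------+--------
1  | Gloves | 1089.69
2  | Phone  | 1129.86
6  | Marker | 1111.26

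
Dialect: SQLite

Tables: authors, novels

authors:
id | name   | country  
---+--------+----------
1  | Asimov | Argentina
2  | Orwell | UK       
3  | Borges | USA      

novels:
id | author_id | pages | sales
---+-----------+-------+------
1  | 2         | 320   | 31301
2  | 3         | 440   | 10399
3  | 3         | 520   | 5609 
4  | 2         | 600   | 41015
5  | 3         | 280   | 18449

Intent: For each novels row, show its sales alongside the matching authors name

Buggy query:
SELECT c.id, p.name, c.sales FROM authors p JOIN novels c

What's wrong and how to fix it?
Bug: Missing join condition: each novels row is matched to all authors rows instead of just its own

Fix: Specify the join condition linking the foreign key to the parent id

Corrected query:
SELECT c.id, p.name, c.sales FROM authors p JOIN novels c ON c.author_id = p.id

Result:
id | name   | sales
---+--------+------
1  | Orwell | 31301
2  | Borges | 10399
3  | Borges | 5609 
4  | Orwell | 41015
5  | Borges | 18449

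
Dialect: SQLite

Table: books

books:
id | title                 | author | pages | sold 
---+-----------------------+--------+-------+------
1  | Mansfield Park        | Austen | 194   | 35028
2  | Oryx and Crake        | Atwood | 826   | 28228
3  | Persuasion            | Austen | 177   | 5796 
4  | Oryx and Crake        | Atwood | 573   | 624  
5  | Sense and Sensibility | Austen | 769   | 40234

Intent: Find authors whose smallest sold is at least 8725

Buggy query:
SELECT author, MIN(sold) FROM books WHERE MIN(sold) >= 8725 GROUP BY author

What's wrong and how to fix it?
Bug: MIN() in WHERE is a misuse of aggregate

Fix: Replace WHERE with HAVING after the GROUP BY

Corrected query:
SELECT author, MIN(sold) FROM books GROUP BY author HAVING MIN(sold) >= 8725

Result:
(no rows)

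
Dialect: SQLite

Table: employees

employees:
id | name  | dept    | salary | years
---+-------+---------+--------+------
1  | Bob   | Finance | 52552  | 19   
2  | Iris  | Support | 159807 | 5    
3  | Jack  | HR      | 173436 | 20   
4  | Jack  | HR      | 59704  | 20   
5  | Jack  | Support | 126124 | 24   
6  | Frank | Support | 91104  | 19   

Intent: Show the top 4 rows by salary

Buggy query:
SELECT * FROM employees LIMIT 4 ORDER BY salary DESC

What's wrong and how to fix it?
Bug: LIMIT must come after ORDER BY

Fix: Swap the clauses: ORDER BY first, then LIMIT

Corrected query:
SELECT * FROM employees ORDER BY salary DESC LIMIT 4

Result:
id | name  | dept    | salary | years
---+-------+---------+--------+------
3  | Jack  | HR      | 173436 | 20   
2  | Iris  | Support | 159807 | 5    
5  | Jack  | Support | 126124 | 24   
6  | Frank | Support | 91104  | 19   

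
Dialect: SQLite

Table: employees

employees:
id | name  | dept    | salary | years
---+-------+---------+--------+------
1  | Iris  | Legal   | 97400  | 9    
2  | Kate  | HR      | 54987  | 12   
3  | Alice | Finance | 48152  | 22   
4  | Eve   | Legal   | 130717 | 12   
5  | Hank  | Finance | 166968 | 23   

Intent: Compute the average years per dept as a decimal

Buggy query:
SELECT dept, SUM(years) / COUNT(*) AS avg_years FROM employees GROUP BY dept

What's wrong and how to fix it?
Bug: SUM(years) and COUNT(*) are both integers; the division truncates the fractional part

Fix: Cast one side to REAL so the division keeps the fractional part

Corrected query:
SELECT dept, SUM(years) * 1.0 / COUNT(*) AS avg_years FROM employees GROUP BY dept

Result:
dept    | avg_years
--------+----------
Finance | 22.5     
HR      | 12       
Legal   | 10.5     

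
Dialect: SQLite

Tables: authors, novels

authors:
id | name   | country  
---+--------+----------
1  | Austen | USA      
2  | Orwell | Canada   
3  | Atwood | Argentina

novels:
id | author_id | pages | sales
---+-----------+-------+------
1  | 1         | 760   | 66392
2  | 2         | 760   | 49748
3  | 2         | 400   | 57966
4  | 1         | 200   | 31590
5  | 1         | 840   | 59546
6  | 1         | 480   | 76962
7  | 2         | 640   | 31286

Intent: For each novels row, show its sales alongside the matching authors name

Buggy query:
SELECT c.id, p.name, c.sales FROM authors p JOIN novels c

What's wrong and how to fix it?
Bug: Missing join condition: each novels row is matched to all authors rows instead of just its own

Fix: Add ON c.author_id = p.id to the JOIN

Corrected query:
SELECT c.id, p.name, c.sales FROM authors p JOIN novels c ON c.author_id = p.id

Result:
id | name   | sales
---+--------+------
1  | Austen | 66392
2  | Orwell | 49748
3  | Orwell | 57966
4  | Austen | 31590
5  | Austen | 59546
6  | Austen | 76962
7  | Orwell | 31286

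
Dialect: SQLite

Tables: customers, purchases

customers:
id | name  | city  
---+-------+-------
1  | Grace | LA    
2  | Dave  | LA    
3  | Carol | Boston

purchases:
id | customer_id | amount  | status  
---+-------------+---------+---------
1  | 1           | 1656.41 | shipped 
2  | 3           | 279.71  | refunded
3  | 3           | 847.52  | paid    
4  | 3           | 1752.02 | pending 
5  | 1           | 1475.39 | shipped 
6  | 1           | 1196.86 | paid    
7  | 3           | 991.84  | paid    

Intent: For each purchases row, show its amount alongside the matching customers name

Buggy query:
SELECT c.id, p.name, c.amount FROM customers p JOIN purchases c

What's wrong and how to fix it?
Bug: JOIN with no ON clause produces a cartesian product; every purchases row pairs with every customers row

Fix: Add ON c.customer_id = p.id to the JOIN

Corrected query:
SELECT c.id, p.name, c.amount FROM customers p JOIN purchases c ON c.customer_id = p.id

Result:
id | name  | amount 
---+-------+--------
1  | Grace | 1656.41
2  | Carol | 279.71 
3  | Carol | 847.52 
4  | Carol | 1752.02
5  | Grace | 1475.39
6  | Grace | 1196.86
7  | Carol | 991.84 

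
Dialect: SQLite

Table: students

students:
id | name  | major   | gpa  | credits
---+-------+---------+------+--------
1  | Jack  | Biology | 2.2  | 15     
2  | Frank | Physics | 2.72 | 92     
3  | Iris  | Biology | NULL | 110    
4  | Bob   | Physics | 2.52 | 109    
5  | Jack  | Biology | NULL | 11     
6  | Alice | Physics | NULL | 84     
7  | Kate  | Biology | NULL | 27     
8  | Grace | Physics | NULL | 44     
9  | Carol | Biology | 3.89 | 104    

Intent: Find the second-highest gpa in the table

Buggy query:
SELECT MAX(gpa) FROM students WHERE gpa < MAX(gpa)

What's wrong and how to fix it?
Bug: MAX(gpa) on the right of the comparison is an aggregate-in-WHERE error

Fix: Put the inner MAX in a scalar subquery

Corrected query:
SELECT MAX(gpa) FROM students WHERE gpa < (SELECT MAX(gpa) FROM students)

Result:
MAX(gpa)
--------
2.72    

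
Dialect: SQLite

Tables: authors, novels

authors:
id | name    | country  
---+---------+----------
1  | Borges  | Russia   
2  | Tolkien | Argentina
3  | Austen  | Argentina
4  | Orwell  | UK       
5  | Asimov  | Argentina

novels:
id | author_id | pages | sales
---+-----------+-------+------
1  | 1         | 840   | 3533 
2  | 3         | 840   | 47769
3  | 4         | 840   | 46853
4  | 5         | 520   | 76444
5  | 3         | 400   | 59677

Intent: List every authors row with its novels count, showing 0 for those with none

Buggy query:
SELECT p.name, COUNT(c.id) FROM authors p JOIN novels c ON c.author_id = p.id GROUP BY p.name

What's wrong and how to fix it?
Bug: An inner join excludes parents with zero children

Fix: Use LEFT JOIN so parents without children still appear (COUNT(c.id) gives 0)

Corrected query:
SELECT p.name, COUNT(c.id) FROM authors p LEFT JOIN novels c ON c.author_id = p.id GROUP BY p.name

Result:
name    | COUNT(c.id)
--------+------------
Asimov  | 1          
Austen  | 2          
Borges  | 1          
Orwell  | 1          
Tolkien | 0          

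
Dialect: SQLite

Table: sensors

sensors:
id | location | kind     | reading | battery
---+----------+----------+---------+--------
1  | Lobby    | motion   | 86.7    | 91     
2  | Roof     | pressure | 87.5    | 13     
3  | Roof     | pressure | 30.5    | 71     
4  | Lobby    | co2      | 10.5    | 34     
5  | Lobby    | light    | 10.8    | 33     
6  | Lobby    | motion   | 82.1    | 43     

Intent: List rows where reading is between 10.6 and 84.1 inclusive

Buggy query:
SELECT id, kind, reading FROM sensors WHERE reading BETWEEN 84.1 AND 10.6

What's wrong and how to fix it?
Bug: BETWEEN expects the lower bound first; with 84.1 AND 10.6 the range is empty

Fix: Swap the bounds so the smaller value comes first

Corrected query:
SELECT id, kind, reading FROM sensors WHERE reading BETWEEN 10.6 AND 84.1

Result:
id | kind     | reading
---+----------+--------
3  | pressure | 30.5   
5  | light    | 10.8   
6  | motion   | 82.1   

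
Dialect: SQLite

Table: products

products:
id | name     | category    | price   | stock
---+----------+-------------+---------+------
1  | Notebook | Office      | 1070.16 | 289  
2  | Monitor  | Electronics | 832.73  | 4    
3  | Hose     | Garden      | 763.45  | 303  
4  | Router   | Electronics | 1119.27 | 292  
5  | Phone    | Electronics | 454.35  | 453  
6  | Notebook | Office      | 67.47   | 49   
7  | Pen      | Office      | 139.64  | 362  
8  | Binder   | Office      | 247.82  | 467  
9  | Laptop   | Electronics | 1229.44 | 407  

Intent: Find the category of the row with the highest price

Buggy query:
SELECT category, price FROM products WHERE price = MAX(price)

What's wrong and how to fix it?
Bug: WHERE is evaluated per row; an aggregate over the whole table isn't defined there

Fix: Use a subquery: WHERE price = (SELECT MAX(price) FROM products)

Corrected query:
SELECT category, price FROM products WHERE price = (SELECT MAX(price) FROM products)

Result:
category    | price  
------------+--------
Electronics | 1229.44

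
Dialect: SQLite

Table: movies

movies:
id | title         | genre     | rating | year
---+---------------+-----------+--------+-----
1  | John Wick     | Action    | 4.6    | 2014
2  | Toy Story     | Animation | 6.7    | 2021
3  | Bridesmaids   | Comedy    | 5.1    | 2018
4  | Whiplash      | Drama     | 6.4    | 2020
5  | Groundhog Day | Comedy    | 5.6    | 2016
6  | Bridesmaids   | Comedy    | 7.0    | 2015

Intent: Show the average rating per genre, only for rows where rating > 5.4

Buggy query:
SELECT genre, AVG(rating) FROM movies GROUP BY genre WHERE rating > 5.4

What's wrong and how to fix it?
Bug: WHERE cannot follow GROUP BY

Fix: Place WHERE between FROM and GROUP BY

Corrected query:
SELECT genre, AVG(rating) FROM movies WHERE rating > 5.4 GROUP BY genre

Result:
genre     | AVG(rating)
----------+------------
Animation | 6.7        
Comedy    | 6.3        
Drama     | 6.4        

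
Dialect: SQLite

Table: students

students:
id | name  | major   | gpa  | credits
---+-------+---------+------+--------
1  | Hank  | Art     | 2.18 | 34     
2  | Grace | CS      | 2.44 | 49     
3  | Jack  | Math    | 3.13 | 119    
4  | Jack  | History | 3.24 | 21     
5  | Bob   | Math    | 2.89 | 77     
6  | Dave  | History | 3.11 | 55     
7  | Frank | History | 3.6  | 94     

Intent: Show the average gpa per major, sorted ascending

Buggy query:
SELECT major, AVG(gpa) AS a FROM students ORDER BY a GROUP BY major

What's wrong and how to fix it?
Bug: GROUP BY must precede ORDER BY

Fix: Move ORDER BY to the end, after GROUP BY

Corrected query:
SELECT major, AVG(gpa) AS a FROM students GROUP BY major ORDER BY a

Result:
major   | a       
--------+---------
Art     | 2.18    
CS      | 2.44    
Math    | 3.01    
History | 3.316667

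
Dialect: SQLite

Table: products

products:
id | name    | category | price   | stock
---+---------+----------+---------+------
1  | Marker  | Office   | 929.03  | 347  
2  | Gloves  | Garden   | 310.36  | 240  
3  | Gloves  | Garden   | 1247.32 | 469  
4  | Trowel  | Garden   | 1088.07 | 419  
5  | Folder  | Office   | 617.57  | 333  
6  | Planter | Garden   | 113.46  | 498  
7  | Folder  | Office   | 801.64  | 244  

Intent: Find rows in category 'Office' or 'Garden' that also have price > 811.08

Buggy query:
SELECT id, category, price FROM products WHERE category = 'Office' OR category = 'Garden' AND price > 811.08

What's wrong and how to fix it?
Bug: Without parentheses, AND is evaluated before OR, so the price filter only applies to the 'Garden' branch

Fix: Add parentheses around the OR so the AND applies to both alternatives

Corrected query:
SELECT id, category, price FROM products WHERE (category = 'Office' OR category = 'Garden') AND price > 811.08

Result:
id | category | price  
---+----------+--------
1  | Office   | 929.03 
3  | Garden   | 1247.32
4  | Garden   | 1088.07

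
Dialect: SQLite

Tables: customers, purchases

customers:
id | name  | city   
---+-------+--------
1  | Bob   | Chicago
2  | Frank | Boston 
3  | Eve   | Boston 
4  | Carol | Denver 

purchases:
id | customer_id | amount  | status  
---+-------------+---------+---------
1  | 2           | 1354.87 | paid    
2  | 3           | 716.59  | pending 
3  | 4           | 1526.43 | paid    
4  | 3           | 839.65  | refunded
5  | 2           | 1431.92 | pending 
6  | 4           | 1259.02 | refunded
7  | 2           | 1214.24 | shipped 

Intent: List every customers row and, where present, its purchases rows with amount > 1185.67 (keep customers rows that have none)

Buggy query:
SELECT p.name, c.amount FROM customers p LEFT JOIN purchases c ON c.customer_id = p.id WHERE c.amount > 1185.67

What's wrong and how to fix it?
Bug: A WHERE condition on the right-hand table after LEFT JOIN drops unmatched parents

Fix: Put 'c.amount > 1185.67' in the JOIN's ON clause instead of WHERE

Corrected query:
SELECT p.name, c.amount FROM customers p LEFT JOIN purchases c ON c.customer_id = p.id AND c.amount > 1185.67

Result:
name  | amount 
------+--------
Bob   | NULL   
Frank | 1214.24
Frank | 1354.87
Frank | 1431.92
Eve   | NULL   
Carol | 1259.02
Carol | 1526.43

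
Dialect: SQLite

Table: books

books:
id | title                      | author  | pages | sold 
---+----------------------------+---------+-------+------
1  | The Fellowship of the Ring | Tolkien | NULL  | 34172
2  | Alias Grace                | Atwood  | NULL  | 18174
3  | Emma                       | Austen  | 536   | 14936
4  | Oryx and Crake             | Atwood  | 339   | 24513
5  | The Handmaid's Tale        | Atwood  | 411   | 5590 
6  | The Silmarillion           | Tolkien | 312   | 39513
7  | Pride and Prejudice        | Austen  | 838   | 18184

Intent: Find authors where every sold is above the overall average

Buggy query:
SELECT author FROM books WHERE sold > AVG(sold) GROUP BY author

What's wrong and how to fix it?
Bug: AVG() is an aggregate; it can't sit directly in WHERE

Fix: Compute the overall average in a scalar subquery and compare each group's MIN against it in HAVING

Corrected query:
SELECT author FROM books GROUP BY author HAVING MIN(sold) > (SELECT AVG(sold) FROM books)

Result:
author 
-------
Tolkien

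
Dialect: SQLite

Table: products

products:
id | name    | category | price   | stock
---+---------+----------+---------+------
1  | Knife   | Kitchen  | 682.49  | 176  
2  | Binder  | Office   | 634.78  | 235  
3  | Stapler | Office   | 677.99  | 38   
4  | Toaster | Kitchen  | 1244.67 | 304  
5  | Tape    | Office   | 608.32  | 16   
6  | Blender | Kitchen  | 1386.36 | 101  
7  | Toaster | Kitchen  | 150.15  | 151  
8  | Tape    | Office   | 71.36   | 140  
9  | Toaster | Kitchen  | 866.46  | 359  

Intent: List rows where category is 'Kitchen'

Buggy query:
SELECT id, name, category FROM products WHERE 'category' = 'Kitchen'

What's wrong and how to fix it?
Bug: Single quotes denote string literals in SQL; the column name is being compared as a constant string

Fix: Remove the quotes around the column name (or use double quotes for an identifier)

Corrected query:
SELECT id, name, category FROM products WHERE category = 'Kitchen'

Result:
id | name    | category
---+---------+---------
1  | Knife   | Kitchen 
4  | Toaster | Kitchen 
6  | Blender | Kitchen 
7  | Toaster | Kitchen 
9  | Toaster | Kitchen 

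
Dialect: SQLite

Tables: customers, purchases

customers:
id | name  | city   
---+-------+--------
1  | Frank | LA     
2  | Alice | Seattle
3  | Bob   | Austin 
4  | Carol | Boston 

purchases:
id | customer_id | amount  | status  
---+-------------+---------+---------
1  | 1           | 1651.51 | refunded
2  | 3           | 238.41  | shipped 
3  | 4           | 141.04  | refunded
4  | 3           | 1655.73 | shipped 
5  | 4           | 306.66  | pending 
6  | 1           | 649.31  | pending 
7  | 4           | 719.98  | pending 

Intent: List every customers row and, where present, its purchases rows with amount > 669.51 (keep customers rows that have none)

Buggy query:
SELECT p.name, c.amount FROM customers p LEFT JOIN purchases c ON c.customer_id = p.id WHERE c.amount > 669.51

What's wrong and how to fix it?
Bug: Filtering c.amount in WHERE discards the NULL rows produced by LEFT JOIN, turning it into an inner join

Fix: Move the right-table condition into the ON clause so unmatched parents are kept

Corrected query:
SELECT p.name, c.amount FROM customers p LEFT JOIN purchases c ON c.customer_id = p.id AND c.amount > 669.51

Result:
name  | amount 
------+--------
Frank | 1651.51
Alice | NULL   
Bob   | 1655.73
Carol | 719.98 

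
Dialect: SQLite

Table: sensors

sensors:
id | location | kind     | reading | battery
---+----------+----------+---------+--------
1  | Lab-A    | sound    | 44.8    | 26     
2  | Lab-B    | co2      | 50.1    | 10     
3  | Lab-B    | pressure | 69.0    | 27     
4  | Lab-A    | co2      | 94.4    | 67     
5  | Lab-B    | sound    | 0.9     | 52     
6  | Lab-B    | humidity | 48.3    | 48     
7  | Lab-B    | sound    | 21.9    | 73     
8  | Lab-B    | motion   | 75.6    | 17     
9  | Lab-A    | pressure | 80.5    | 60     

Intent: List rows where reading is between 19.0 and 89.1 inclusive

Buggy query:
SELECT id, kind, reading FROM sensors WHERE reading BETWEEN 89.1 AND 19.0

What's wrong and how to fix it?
Bug: BETWEEN expects the lower bound first; with 89.1 AND 19.0 the range is empty

Fix: Swap the bounds so the smaller value comes first

Corrected query:
SELECT id, kind, reading FROM sensors WHERE reading BETWEEN 19.0 AND 89.1

Result:
id | kind     | reading
---+----------+--------
1  | sound    | 44.8   
2  | co2      | 50.1   
3  | pressure | 69     
6  | humidity | 48.3   
7  | sound    | 21.9   
8  | motion   | 75.6   
9  | pressure | 80.5   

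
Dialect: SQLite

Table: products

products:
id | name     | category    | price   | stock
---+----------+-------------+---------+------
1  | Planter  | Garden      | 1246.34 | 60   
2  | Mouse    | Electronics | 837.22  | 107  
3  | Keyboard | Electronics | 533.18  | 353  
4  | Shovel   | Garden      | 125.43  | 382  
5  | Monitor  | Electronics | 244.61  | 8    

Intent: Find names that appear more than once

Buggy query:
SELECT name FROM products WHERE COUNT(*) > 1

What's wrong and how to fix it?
Bug: WHERE can't reference COUNT(*); aggregates are computed after WHERE

Fix: Group first, then use HAVING for the count condition

Corrected query:
SELECT name FROM products GROUP BY name HAVING COUNT(*) > 1

Result:
(no rows)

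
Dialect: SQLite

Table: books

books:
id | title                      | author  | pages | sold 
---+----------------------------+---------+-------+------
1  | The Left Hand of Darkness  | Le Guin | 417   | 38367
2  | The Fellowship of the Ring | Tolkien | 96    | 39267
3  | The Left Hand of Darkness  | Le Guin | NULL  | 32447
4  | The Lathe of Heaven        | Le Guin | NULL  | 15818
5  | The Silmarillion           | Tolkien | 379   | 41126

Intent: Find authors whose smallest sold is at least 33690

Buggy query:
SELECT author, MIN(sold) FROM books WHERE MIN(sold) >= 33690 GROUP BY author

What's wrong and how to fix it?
Bug: MIN() in WHERE is a misuse of aggregate

Fix: Use HAVING for the per-group MIN condition

Corrected query:
SELECT author, MIN(sold) FROM books GROUP BY author HAVING MIN(sold) >= 33690

Result:
author  | MIN(sold)
--------+----------
Tolkien | 39267    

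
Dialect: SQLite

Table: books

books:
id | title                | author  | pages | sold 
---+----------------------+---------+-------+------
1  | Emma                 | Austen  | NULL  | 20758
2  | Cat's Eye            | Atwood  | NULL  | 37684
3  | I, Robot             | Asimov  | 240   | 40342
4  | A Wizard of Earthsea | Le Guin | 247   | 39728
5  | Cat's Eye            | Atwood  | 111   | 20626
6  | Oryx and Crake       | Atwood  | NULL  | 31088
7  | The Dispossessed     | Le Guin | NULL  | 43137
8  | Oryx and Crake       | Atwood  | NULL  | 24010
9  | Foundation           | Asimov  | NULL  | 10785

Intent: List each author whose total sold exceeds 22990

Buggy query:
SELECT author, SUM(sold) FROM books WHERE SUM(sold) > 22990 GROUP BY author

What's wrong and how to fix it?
Bug: WHERE runs before GROUP BY, so aggregates aren't available there

Fix: Move the aggregate condition to a HAVING clause

Corrected query:
SELECT author, SUM(sold) FROM books GROUP BY author HAVING SUM(sold) > 22990

Result:
author  | SUM(sold)
--------+----------
Asimov  | 51127    
Atwood  | 113408   
Le Guin | 82865    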